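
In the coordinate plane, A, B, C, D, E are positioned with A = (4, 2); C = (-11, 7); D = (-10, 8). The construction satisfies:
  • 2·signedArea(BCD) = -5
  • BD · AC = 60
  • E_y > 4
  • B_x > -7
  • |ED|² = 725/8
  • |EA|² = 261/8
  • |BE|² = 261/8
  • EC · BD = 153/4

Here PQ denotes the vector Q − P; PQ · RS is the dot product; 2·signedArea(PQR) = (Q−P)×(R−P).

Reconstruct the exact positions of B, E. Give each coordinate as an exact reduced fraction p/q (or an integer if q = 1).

B = (-13/2, 13/2)
E = (-5/4, 17/4)

1. B_x = -13/2  [2·signedArea(BCD) = -5 ∩ BD · AC = 60]
2. B_y = 13/2  [2·signedArea(BCD) = -5 ∩ BD · AC = 60]
   → B = (-13/2, 13/2)
3. E_x = -5/4  [line 7/2·x + -3/2·y + 43/4 = 0 ∩ |BE|² = 261/8]
4. E_y = 17/4  [line 7/2·x + -3/2·y + 43/4 = 0 ∩ |BE|² = 261/8]
   → E = (-5/4, 17/4)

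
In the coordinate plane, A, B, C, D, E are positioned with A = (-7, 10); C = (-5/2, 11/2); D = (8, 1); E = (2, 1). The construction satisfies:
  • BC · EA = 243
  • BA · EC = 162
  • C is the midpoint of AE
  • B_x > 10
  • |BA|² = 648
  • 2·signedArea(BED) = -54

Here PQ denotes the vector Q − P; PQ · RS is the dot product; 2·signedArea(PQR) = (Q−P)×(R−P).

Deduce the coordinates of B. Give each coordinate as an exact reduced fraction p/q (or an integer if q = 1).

B = (11, -8)

1. B_x = 11  [2·signedArea(BED) = -54 ∩ BA · EC = 162]
2. B_y = -8  [2·signedArea(BED) = -54 ∩ BA · EC = 162]
   → B = (11, -8)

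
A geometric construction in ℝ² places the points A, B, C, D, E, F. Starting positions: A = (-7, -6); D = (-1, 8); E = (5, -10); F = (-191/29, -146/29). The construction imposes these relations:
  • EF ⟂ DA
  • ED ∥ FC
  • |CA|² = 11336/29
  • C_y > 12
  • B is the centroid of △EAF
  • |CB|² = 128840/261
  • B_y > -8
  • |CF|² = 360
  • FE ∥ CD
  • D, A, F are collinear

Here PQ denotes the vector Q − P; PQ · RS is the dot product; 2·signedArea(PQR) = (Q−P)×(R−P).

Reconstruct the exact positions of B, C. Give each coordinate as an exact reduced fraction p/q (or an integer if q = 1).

B = (-83/29, -610/87)
C = (-365/29, 376/29)

1. B_x = -83/29  [B is the centroid of △EAF]
2. B_y = -610/87  [B is the centroid of △EAF]
   → B = (-83/29, -610/87)
3. C_x = -365/29  [FE ∥ CD ∩ ED ∥ FC]
4. C_y = 376/29  [FE ∥ CD ∩ ED ∥ FC]
   → C = (-365/29, 376/29)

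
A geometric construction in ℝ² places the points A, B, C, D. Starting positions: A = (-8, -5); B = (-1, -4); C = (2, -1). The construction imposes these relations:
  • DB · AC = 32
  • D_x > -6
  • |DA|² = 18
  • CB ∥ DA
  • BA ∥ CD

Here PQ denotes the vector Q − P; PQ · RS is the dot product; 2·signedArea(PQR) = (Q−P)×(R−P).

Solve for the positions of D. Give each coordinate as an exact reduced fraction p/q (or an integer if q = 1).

D = (-5, -2)

1. D_x = -5  [CB ∥ DA ∩ BA ∥ CD]
2. D_y = -2  [CB ∥ DA ∩ BA ∥ CD]
   → D = (-5, -2)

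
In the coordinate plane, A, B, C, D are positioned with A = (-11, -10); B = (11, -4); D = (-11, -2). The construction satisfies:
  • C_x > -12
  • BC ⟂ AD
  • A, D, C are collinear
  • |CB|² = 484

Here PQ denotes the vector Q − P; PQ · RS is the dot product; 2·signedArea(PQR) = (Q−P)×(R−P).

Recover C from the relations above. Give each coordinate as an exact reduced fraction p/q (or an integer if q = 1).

1. C_x = -11  [A, D, C are collinear ∩ BC ⟂ AD]
2. C_y = -4  [A, D, C are collinear ∩ BC ⟂ AD]
   → C = (-11, -4)

C = (-11, -4)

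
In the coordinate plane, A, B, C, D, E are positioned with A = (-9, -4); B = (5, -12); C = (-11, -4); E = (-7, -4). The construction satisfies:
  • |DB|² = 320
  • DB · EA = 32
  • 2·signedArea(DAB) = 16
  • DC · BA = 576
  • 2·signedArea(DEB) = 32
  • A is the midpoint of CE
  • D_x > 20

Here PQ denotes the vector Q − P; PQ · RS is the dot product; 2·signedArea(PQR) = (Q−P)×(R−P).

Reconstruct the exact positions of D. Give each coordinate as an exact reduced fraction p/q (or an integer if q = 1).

D = (21, -20)

1. D_x = 21  [2·signedArea(DAB) = 16 ∩ DC · BA = 576]
2. D_y = -20  [2·signedArea(DAB) = 16 ∩ DC · BA = 576]
   → D = (21, -20)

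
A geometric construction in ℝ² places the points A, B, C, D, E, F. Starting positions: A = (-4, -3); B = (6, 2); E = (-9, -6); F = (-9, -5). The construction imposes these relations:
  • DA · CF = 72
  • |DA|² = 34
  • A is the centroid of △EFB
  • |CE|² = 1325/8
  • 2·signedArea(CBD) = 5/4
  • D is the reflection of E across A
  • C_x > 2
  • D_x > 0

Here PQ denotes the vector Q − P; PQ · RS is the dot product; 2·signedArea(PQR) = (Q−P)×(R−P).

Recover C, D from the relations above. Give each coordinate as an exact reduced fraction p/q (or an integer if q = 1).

1. D_x = 1  [D is the reflection of E across A]
2. D_y = 0  [D is the reflection of E across A]
   → D = (1, 0)
3. C_x = 9/4  [2·signedArea(CBD) = 5/4 ∩ DA · CF = 72]
4. C_y = 1/4  [2·signedArea(CBD) = 5/4 ∩ DA · CF = 72]
   → C = (9/4, 1/4)

C = (9/4, 1/4)
D = (1, 0)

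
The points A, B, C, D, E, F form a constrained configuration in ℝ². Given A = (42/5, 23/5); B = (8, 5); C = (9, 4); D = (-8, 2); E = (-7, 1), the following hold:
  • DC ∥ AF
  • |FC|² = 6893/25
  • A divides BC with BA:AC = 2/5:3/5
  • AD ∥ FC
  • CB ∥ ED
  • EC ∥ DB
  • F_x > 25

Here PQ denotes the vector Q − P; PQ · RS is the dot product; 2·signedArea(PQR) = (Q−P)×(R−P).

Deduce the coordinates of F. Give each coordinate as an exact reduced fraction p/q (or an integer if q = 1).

1. F_x = 127/5  [AD ∥ FC ∩ DC ∥ AF]
2. F_y = 33/5  [AD ∥ FC ∩ DC ∥ AF]
   → F = (127/5, 33/5)

F = (127/5, 33/5)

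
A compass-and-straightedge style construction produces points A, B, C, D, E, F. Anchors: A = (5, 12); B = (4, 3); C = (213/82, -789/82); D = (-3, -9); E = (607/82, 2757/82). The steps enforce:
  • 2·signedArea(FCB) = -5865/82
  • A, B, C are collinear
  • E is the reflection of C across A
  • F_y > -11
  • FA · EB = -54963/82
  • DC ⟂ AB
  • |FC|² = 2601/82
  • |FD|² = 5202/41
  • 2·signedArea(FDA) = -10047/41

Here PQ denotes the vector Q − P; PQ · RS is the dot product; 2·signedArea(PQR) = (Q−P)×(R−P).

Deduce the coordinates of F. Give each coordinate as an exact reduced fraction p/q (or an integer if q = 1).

F = (336/41, -420/41)

1. F_x = 336/41  [2·signedArea(FCB) = -5865/82 ∩ FA · EB = -54963/82]
2. F_y = -420/41  [2·signedArea(FCB) = -5865/82 ∩ FA · EB = -54963/82]
   → F = (336/41, -420/41)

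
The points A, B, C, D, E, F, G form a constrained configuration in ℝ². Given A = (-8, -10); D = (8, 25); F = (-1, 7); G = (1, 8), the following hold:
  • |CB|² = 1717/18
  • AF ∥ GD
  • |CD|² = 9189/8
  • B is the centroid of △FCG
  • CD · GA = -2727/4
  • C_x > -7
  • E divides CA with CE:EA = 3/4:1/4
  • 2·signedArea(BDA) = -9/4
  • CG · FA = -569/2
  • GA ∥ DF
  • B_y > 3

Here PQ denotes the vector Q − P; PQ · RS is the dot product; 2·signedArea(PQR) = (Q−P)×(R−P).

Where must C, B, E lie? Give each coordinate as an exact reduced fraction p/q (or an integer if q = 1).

1. C_x = -25/4  [CD · GA = -2727/4 ∩ CG · FA = -569/2]
2. C_y = -23/4  [CD · GA = -2727/4 ∩ CG · FA = -569/2]
   → C = (-25/4, -23/4)
3. B_x = -25/12  [B is the centroid of △FCG]
4. B_y = 37/12  [B is the centroid of △FCG]
   → B = (-25/12, 37/12)
5. E_x = -121/16  [E divides CA with CE:EA = 3/4:1/4]
6. E_y = -143/16  [E divides CA with CE:EA = 3/4:1/4]
   → E = (-121/16, -143/16)

B = (-25/12, 37/12)
C = (-25/4, -23/4)
E = (-121/16, -143/16)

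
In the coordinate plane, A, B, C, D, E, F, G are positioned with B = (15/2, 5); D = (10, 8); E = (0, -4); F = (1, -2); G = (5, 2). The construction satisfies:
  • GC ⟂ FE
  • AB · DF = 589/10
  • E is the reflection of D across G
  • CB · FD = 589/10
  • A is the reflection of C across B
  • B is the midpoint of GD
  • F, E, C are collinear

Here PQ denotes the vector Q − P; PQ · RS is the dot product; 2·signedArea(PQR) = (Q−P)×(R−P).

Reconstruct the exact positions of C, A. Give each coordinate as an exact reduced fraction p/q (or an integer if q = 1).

1. C_x = 17/5  [F, E, C are collinear ∩ GC ⟂ FE]
2. C_y = 14/5  [F, E, C are collinear ∩ GC ⟂ FE]
   → C = (17/5, 14/5)
3. A_x = 58/5  [A is the reflection of C across B]
4. A_y = 36/5  [A is the reflection of C across B]
   → A = (58/5, 36/5)

A = (58/5, 36/5)
C = (17/5, 14/5)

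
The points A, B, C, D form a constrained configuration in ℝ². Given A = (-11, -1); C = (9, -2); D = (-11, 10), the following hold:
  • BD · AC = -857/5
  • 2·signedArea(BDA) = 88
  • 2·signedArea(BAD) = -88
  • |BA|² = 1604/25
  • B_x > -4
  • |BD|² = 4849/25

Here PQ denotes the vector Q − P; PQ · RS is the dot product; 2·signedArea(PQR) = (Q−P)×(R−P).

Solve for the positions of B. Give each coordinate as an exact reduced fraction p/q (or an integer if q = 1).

B = (-3, -7/5)

1. B_x = -3  [2·signedArea(BAD) = -88 ∩ BD · AC = -857/5]
2. B_y = -7/5  [2·signedArea(BAD) = -88 ∩ BD · AC = -857/5]
   → B = (-3, -7/5)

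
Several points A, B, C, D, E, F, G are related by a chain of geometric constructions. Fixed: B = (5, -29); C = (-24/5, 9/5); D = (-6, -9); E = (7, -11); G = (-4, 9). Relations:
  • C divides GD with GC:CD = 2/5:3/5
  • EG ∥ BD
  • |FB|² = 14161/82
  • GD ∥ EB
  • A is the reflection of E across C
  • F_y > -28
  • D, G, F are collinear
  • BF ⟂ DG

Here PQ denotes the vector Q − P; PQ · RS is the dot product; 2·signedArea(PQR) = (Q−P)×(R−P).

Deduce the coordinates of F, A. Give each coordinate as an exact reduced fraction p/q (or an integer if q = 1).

1. F_x = -661/82  [D, G, F are collinear ∩ BF ⟂ DG]
2. F_y = -2259/82  [D, G, F are collinear ∩ BF ⟂ DG]
   → F = (-661/82, -2259/82)
3. A_x = -83/5  [A is the reflection of E across C]
4. A_y = 73/5  [A is the reflection of E across C]
   → A = (-83/5, 73/5)

A = (-83/5, 73/5)
F = (-661/82, -2259/82)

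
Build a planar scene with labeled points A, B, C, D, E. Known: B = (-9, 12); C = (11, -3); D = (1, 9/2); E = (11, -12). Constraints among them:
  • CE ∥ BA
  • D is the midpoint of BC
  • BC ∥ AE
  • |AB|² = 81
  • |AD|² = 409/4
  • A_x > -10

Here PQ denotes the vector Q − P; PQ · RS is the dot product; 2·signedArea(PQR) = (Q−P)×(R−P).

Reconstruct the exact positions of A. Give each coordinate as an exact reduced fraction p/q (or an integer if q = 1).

1. A_x = -9  [BC ∥ AE ∩ CE ∥ BA]
2. A_y = 3  [BC ∥ AE ∩ CE ∥ BA]
   → A = (-9, 3)

A = (-9, 3)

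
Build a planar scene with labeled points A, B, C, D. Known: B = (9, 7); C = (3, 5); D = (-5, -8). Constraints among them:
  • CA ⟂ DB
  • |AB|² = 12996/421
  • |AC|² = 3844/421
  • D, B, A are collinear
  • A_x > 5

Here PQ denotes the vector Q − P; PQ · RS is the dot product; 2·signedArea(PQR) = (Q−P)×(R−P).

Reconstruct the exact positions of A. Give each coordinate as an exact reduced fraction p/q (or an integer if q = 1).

1. A_x = 2193/421  [D, B, A are collinear ∩ CA ⟂ DB]
2. A_y = 1237/421  [D, B, A are collinear ∩ CA ⟂ DB]
   → A = (2193/421, 1237/421)

A = (2193/421, 1237/421)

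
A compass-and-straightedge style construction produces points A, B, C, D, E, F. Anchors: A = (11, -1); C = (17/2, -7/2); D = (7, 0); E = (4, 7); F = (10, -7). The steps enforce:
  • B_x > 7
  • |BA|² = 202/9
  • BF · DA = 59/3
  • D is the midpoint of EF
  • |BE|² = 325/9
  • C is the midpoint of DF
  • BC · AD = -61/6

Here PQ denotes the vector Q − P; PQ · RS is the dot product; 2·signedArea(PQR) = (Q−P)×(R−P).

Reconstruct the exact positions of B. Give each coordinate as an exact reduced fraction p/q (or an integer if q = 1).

B = (22/3, 2)

1. B_x = 22/3  [line -4·x + 1·y + 82/3 = 0 ∩ |BA|² = 202/9]
2. B_y = 2  [line -4·x + 1·y + 82/3 = 0 ∩ |BA|² = 202/9]
   → B = (22/3, 2)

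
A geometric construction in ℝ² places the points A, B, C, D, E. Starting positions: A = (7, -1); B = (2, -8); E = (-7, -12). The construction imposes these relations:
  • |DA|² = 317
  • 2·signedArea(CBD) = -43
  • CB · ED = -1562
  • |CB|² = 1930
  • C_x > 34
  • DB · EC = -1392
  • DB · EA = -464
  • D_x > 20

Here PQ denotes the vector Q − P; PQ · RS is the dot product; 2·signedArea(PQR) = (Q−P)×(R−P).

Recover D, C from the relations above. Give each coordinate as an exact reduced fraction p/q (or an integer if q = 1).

1. D_x = 21  [line -14·x + -11·y + 404 = 0 ∩ |DA|² = 317]
2. D_y = 10  [line -14·x + -11·y + 404 = 0 ∩ |DA|² = 317]
   → D = (21, 10)
3. C_x = 35  [DB · EC = -1392 ∩ 2·signedArea(CBD) = -43]
4. C_y = 21  [DB · EC = -1392 ∩ 2·signedArea(CBD) = -43]
   → C = (35, 21)

C = (35, 21)
D = (21, 10)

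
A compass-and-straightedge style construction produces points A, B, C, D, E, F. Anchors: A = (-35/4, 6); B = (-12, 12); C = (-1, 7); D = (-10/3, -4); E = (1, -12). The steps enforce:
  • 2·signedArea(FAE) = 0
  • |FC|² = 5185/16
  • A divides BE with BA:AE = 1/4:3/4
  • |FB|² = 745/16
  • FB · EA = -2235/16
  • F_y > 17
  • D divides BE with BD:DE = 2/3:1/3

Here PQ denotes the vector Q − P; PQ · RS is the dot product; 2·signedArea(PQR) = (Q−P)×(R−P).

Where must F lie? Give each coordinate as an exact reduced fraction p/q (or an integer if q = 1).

F = (-61/4, 18)

1. F_x = -61/4  [2·signedArea(FAE) = 0 ∩ FB · EA = -2235/16]
2. F_y = 18  [2·signedArea(FAE) = 0 ∩ FB · EA = -2235/16]
   → F = (-61/4, 18)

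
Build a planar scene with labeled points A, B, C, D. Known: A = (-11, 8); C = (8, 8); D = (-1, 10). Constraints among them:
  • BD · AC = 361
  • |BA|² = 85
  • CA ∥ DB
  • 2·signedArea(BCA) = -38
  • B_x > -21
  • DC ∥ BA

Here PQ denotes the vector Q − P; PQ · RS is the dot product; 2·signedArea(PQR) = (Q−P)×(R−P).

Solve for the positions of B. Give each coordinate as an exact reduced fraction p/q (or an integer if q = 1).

1. B_x = -20  [DC ∥ BA ∩ CA ∥ DB]
2. B_y = 10  [DC ∥ BA ∩ CA ∥ DB]
   → B = (-20, 10)

B = (-20, 10)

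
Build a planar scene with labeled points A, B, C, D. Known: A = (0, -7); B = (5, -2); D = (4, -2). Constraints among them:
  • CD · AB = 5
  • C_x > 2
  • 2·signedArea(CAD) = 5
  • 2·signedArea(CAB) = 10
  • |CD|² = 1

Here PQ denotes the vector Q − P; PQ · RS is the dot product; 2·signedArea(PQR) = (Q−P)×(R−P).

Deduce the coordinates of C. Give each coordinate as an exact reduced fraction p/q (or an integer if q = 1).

C = (3, -2)

1. C_x = 3  [2·signedArea(CAB) = 10 ∩ CD · AB = 5]
2. C_y = -2  [2·signedArea(CAB) = 10 ∩ CD · AB = 5]
   → C = (3, -2)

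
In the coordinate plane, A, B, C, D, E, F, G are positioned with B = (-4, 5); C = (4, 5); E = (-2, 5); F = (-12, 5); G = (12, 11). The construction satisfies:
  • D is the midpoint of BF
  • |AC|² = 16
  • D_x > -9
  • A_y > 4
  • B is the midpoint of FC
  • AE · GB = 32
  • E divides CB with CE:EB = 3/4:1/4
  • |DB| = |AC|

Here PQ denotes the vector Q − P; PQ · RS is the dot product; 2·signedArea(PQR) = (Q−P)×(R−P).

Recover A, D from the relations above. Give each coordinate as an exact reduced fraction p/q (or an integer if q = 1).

A = (0, 5)
D = (-8, 5)

1. A_x = 0  [line 16·x + 6·y + -30 = 0 ∩ |AC|² = 16]
2. A_y = 5  [line 16·x + 6·y + -30 = 0 ∩ |AC|² = 16]
   → A = (0, 5)
3. D_x = -8  [D is the midpoint of BF]
4. D_y = 5  [D is the midpoint of BF]
   → D = (-8, 5)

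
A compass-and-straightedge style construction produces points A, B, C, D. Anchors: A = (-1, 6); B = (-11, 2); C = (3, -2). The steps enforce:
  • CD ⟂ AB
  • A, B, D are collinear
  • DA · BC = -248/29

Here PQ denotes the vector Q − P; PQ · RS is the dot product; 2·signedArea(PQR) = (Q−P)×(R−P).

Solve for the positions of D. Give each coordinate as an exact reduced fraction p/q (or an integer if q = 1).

1. D_x = -9/29  [A, B, D are collinear ∩ CD ⟂ AB]
2. D_y = 182/29  [A, B, D are collinear ∩ CD ⟂ AB]
   → D = (-9/29, 182/29)

D = (-9/29, 182/29)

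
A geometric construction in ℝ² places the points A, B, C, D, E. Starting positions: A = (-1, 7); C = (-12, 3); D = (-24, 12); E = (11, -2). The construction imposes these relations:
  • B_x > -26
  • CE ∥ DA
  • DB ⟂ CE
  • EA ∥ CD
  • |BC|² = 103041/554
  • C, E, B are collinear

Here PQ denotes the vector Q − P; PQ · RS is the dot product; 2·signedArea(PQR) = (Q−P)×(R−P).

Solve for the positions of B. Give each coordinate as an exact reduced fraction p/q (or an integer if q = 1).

1. B_x = -14031/554  [C, E, B are collinear ∩ DB ⟂ CE]
2. B_y = 3267/554  [C, E, B are collinear ∩ DB ⟂ CE]
   → B = (-14031/554, 3267/554)

B = (-14031/554, 3267/554)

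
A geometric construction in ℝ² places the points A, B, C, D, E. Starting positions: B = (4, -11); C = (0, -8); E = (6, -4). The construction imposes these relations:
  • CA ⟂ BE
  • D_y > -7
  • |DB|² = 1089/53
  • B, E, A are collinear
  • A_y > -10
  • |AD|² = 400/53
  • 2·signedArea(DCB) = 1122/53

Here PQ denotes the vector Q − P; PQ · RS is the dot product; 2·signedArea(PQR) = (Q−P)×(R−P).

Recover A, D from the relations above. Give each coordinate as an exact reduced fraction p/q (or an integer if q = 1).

A = (238/53, -492/53)
D = (278/53, -352/53)

1. A_x = 238/53  [B, E, A are collinear ∩ CA ⟂ BE]
2. A_y = -492/53  [B, E, A are collinear ∩ CA ⟂ BE]
   → A = (238/53, -492/53)
3. D_x = 278/53  [line 3·x + 4·y + 574/53 = 0 ∩ |DB|² = 1089/53]
4. D_y = -352/53  [line 3·x + 4·y + 574/53 = 0 ∩ |DB|² = 1089/53]
   → D = (278/53, -352/53)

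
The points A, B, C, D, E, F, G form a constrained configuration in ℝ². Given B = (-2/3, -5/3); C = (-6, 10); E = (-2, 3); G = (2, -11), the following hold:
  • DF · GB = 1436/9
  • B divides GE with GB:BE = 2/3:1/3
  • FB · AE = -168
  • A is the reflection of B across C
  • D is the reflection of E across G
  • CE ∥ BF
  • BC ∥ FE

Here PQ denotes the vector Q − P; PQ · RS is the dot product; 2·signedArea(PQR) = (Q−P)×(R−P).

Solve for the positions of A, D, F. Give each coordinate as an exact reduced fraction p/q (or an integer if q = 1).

A = (-34/3, 65/3)
D = (6, -25)
F = (10/3, -26/3)

1. A_x = -34/3  [A is the reflection of B across C]
2. A_y = 65/3  [A is the reflection of B across C]
   → A = (-34/3, 65/3)
3. D_x = 6  [D is the reflection of E across G]
4. D_y = -25  [D is the reflection of E across G]
   → D = (6, -25)
5. F_x = 10/3  [BC ∥ FE ∩ CE ∥ BF]
6. F_y = -26/3  [BC ∥ FE ∩ CE ∥ BF]
   → F = (10/3, -26/3)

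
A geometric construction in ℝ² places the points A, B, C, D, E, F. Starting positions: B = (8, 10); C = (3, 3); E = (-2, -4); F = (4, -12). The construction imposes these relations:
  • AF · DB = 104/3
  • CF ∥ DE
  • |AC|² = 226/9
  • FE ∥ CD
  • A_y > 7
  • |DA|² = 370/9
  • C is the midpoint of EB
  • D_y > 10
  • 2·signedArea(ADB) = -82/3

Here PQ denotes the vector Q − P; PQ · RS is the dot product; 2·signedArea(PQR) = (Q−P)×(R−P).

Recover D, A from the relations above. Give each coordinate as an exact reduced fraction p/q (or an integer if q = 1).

A = (8/3, 8)
D = (-3, 11)

1. D_x = -3  [CF ∥ DE ∩ FE ∥ CD]
2. D_y = 11  [CF ∥ DE ∩ FE ∥ CD]
   → D = (-3, 11)
3. A_x = 8/3  [AF · DB = 104/3 ∩ 2·signedArea(ADB) = -82/3]
4. A_y = 8  [AF · DB = 104/3 ∩ 2·signedArea(ADB) = -82/3]
   → A = (8/3, 8)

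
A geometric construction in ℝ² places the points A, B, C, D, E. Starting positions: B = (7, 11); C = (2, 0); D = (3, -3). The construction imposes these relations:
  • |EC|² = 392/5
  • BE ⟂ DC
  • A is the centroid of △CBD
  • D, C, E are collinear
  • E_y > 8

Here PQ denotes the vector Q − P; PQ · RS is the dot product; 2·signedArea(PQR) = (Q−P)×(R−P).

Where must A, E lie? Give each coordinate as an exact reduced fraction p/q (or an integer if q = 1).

1. A_x = 4  [A is the centroid of △CBD]
2. A_y = 8/3  [A is the centroid of △CBD]
   → A = (4, 8/3)
3. E_x = -4/5  [D, C, E are collinear ∩ BE ⟂ DC]
4. E_y = 42/5  [D, C, E are collinear ∩ BE ⟂ DC]
   → E = (-4/5, 42/5)

A = (4, 8/3)
E = (-4/5, 42/5)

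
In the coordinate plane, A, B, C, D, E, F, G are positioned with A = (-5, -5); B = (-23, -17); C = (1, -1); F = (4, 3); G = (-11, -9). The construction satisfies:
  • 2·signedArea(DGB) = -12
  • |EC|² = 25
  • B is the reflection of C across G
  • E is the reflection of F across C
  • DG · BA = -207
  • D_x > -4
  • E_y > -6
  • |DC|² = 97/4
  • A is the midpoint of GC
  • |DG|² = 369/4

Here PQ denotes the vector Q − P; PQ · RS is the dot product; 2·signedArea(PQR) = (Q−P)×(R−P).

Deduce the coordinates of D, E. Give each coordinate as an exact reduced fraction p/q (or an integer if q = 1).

D = (-7/2, -3)
E = (-2, -5)

1. D_x = -7/2  [2·signedArea(DGB) = -12 ∩ DG · BA = -207]
2. D_y = -3  [2·signedArea(DGB) = -12 ∩ DG · BA = -207]
   → D = (-7/2, -3)
3. E_x = -2  [E is the reflection of F across C]
4. E_y = -5  [E is the reflection of F across C]
   → E = (-2, -5)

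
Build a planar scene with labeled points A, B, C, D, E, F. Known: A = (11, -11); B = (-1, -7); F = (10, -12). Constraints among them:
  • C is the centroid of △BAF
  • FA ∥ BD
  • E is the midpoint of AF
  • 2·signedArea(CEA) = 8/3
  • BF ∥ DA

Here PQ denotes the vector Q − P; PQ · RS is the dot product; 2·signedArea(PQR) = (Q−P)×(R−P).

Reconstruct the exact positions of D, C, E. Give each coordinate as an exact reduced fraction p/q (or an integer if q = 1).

1. D_x = 0  [BF ∥ DA ∩ FA ∥ BD]
2. D_y = -6  [BF ∥ DA ∩ FA ∥ BD]
   → D = (0, -6)
3. C_x = 20/3  [C is the centroid of △BAF]
4. C_y = -10  [C is the centroid of △BAF]
   → C = (20/3, -10)
5. E_x = 21/2  [E is the midpoint of AF]
6. E_y = -23/2  [E is the midpoint of AF]
   → E = (21/2, -23/2)

C = (20/3, -10)
D = (0, -6)
E = (21/2, -23/2)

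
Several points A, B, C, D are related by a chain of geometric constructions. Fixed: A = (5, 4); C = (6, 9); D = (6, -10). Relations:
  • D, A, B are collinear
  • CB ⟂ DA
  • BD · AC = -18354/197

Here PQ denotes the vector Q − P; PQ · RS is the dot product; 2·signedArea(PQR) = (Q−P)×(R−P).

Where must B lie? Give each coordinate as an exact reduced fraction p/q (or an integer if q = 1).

1. B_x = 916/197  [D, A, B are collinear ∩ CB ⟂ DA]
2. B_y = 1754/197  [D, A, B are collinear ∩ CB ⟂ DA]
   → B = (916/197, 1754/197)

B = (916/197, 1754/197)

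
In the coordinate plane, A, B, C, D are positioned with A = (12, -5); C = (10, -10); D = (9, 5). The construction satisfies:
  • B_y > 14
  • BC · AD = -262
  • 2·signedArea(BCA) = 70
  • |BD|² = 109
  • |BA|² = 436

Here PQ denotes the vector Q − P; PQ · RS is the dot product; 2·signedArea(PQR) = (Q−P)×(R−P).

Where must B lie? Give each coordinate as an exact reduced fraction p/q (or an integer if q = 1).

1. B_x = 6  [BC · AD = -262 ∩ 2·signedArea(BCA) = 70]
2. B_y = 15  [BC · AD = -262 ∩ 2·signedArea(BCA) = 70]
   → B = (6, 15)

B = (6, 15)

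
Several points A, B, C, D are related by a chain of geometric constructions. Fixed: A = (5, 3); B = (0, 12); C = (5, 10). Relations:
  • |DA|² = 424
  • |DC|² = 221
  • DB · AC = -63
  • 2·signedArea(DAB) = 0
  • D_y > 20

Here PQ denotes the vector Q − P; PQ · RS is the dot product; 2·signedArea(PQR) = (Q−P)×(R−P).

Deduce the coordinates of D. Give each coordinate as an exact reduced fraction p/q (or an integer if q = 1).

D = (-5, 21)

1. D_x = -5  [2·signedArea(DAB) = 0 ∩ DB · AC = -63]
2. D_y = 21  [2·signedArea(DAB) = 0 ∩ DB · AC = -63]
   → D = (-5, 21)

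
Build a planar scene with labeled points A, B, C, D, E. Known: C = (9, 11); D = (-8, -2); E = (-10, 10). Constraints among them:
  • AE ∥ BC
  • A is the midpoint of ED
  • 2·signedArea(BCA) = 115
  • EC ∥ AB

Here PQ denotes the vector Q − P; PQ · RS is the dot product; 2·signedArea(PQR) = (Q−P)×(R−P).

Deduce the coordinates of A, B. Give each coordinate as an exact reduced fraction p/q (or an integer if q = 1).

A = (-9, 4)
B = (10, 5)

1. A_x = -9  [A is the midpoint of ED]
2. A_y = 4  [A is the midpoint of ED]
   → A = (-9, 4)
3. B_x = 10  [AE ∥ BC ∩ EC ∥ AB]
4. B_y = 5  [AE ∥ BC ∩ EC ∥ AB]
   → B = (10, 5)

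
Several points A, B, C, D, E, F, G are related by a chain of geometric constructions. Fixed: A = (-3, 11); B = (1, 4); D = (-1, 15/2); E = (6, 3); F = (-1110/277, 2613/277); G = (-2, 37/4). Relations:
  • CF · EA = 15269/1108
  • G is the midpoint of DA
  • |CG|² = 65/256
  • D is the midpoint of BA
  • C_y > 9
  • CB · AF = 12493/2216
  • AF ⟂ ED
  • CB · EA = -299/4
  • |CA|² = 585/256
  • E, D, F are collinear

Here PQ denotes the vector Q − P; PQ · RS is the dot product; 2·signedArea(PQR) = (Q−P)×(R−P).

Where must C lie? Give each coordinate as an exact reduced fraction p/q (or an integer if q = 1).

C = (-9/4, 155/16)

1. C_x = -9/4  [CF · EA = 15269/1108 ∩ CB · AF = 12493/2216]
2. C_y = 155/16  [CF · EA = 15269/1108 ∩ CB · AF = 12493/2216]
   → C = (-9/4, 155/16)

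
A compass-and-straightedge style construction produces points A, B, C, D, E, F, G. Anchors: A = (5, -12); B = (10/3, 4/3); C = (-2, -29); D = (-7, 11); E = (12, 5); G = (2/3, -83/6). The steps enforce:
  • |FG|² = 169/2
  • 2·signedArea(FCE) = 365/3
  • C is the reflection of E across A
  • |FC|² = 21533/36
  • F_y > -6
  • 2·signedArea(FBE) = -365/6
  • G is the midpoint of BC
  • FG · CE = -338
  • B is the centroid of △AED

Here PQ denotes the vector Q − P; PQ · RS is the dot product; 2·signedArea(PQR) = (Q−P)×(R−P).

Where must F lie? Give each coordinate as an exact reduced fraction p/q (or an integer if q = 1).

F = (25/6, -16/3)

1. F_x = 25/6  [2·signedArea(FBE) = -365/6 ∩ FG · CE = -338]
2. F_y = -16/3  [2·signedArea(FBE) = -365/6 ∩ FG · CE = -338]
   → F = (25/6, -16/3)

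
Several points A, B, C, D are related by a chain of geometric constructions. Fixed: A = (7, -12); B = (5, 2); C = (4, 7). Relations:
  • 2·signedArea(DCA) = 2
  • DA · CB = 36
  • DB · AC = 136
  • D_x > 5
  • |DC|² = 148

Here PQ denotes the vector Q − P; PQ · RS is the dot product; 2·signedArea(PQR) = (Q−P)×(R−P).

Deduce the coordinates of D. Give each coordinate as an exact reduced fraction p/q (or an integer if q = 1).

D = (6, -5)

1. D_x = 6  [DA · CB = 36 ∩ 2·signedArea(DCA) = 2]
2. D_y = -5  [DA · CB = 36 ∩ 2·signedArea(DCA) = 2]
   → D = (6, -5)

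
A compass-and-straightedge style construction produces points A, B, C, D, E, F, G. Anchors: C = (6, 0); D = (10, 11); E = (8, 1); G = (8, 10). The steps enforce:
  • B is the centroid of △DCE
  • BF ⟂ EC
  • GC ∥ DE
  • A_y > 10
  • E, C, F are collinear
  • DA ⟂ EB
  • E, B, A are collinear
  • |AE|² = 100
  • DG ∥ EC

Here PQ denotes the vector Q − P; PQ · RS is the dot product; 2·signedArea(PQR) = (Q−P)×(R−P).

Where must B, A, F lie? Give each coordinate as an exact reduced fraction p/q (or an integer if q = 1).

1. B_x = 8  [B is the centroid of △DCE]
2. B_y = 4  [B is the centroid of △DCE]
   → B = (8, 4)
3. A_x = 8  [E, B, A are collinear ∩ DA ⟂ EB]
4. A_y = 11  [E, B, A are collinear ∩ DA ⟂ EB]
   → A = (8, 11)
5. F_x = 46/5  [E, C, F are collinear ∩ BF ⟂ EC]
6. F_y = 8/5  [E, C, F are collinear ∩ BF ⟂ EC]
   → F = (46/5, 8/5)

A = (8, 11)
B = (8, 4)
F = (46/5, 8/5)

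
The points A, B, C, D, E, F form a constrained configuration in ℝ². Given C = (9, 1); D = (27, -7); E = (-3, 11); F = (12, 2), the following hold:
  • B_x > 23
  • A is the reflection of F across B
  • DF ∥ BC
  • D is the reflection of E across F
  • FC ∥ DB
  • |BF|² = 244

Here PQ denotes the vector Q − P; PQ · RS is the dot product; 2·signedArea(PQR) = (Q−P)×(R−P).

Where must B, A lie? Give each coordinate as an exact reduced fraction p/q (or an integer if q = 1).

1. B_x = 24  [DF ∥ BC ∩ FC ∥ DB]
2. B_y = -8  [DF ∥ BC ∩ FC ∥ DB]
   → B = (24, -8)
3. A_x = 36  [A is the reflection of F across B]
4. A_y = -18  [A is the reflection of F across B]
   → A = (36, -18)

A = (36, -18)
B = (24, -8)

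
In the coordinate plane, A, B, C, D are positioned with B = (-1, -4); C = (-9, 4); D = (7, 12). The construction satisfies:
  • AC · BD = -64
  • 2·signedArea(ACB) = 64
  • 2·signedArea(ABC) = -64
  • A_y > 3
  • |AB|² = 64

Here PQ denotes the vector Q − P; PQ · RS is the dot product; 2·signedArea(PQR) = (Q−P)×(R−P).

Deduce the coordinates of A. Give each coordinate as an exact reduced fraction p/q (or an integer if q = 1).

1. A_x = -1  [2·signedArea(ABC) = -64 ∩ AC · BD = -64]
2. A_y = 4  [2·signedArea(ABC) = -64 ∩ AC · BD = -64]
   → A = (-1, 4)

A = (-1, 4)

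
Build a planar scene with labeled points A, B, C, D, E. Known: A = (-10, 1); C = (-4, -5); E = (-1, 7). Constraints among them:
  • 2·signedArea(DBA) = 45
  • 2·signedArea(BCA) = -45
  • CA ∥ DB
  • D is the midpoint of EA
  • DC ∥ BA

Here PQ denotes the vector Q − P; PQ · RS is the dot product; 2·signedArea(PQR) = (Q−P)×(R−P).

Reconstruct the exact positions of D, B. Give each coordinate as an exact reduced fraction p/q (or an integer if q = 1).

B = (-23/2, 10)
D = (-11/2, 4)

1. D_x = -11/2  [D is the midpoint of EA]
2. D_y = 4  [D is the midpoint of EA]
   → D = (-11/2, 4)
3. B_x = -23/2  [DC ∥ BA ∩ CA ∥ DB]
4. B_y = 10  [DC ∥ BA ∩ CA ∥ DB]
   → B = (-23/2, 10)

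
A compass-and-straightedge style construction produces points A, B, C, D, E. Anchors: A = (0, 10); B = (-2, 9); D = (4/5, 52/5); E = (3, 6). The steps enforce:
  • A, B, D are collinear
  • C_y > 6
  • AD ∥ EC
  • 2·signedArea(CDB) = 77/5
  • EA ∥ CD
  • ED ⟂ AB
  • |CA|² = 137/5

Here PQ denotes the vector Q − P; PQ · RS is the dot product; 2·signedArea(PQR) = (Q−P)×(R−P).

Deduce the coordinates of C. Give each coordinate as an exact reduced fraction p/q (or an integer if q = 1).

1. C_x = 19/5  [EA ∥ CD ∩ AD ∥ EC]
2. C_y = 32/5  [EA ∥ CD ∩ AD ∥ EC]
   → C = (19/5, 32/5)

C = (19/5, 32/5)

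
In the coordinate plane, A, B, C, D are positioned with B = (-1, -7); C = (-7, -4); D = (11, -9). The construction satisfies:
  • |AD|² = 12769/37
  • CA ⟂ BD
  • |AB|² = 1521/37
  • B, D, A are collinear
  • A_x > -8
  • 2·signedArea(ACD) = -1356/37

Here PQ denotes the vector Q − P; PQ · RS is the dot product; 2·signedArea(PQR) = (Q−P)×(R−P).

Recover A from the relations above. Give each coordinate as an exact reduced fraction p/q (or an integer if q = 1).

A = (-271/37, -220/37)

1. A_x = -271/37  [B, D, A are collinear ∩ CA ⟂ BD]
2. A_y = -220/37  [B, D, A are collinear ∩ CA ⟂ BD]
   → A = (-271/37, -220/37)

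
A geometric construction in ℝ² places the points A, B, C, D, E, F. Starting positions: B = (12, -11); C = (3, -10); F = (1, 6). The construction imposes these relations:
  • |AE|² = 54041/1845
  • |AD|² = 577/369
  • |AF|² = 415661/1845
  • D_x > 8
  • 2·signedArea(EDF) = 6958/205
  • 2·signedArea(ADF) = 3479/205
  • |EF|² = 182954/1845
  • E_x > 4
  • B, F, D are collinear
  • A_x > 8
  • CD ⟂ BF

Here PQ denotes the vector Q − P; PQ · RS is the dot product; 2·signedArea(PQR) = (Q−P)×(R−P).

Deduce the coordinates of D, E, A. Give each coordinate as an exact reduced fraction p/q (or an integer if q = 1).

1. D_x = 1822/205  [B, F, D are collinear ∩ CD ⟂ BF]
2. D_y = -1269/205  [B, F, D are collinear ∩ CD ⟂ BF]
   → D = (1822/205, -1269/205)
3. E_x = 2642/615  [line -2499/205·x + -1617/205·y + 5243/205 = 0 ∩ |EF|² = 182954/1845]
4. E_y = -2089/615  [line -2499/205·x + -1617/205·y + 5243/205 = 0 ∩ |EF|² = 182954/1845]
   → E = (2642/615, -2089/615)
5. A_x = 5011/615  [line -2499/205·x + -1617/205·y + 8722/205 = 0 ∩ |AD|² = 577/369]
6. A_y = -4427/615  [line -2499/205·x + -1617/205·y + 8722/205 = 0 ∩ |AD|² = 577/369]
   → A = (5011/615, -4427/615)

A = (5011/615, -4427/615)
D = (1822/205, -1269/205)
E = (2642/615, -2089/615)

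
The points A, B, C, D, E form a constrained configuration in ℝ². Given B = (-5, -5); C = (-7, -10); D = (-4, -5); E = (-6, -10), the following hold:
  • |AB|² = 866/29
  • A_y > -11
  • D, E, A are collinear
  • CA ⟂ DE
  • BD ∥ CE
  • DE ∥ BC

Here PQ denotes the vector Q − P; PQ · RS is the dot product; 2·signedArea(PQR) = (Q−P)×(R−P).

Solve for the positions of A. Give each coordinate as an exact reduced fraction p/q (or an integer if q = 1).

1. A_x = -178/29  [D, E, A are collinear ∩ CA ⟂ DE]
2. A_y = -300/29  [D, E, A are collinear ∩ CA ⟂ DE]
   → A = (-178/29, -300/29)

A = (-178/29, -300/29)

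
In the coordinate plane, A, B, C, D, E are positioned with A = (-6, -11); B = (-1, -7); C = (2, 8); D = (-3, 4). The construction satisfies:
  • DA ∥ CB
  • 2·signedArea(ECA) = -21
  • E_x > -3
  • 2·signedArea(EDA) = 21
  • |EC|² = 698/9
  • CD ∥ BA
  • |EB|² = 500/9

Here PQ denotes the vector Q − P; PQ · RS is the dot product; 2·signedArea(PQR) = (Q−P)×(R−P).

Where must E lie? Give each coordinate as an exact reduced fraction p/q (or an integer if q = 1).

1. E_x = -7/3  [2·signedArea(ECA) = -21 ∩ 2·signedArea(EDA) = 21]
2. E_y = 1/3  [2·signedArea(ECA) = -21 ∩ 2·signedArea(EDA) = 21]
   → E = (-7/3, 1/3)

E = (-7/3, 1/3)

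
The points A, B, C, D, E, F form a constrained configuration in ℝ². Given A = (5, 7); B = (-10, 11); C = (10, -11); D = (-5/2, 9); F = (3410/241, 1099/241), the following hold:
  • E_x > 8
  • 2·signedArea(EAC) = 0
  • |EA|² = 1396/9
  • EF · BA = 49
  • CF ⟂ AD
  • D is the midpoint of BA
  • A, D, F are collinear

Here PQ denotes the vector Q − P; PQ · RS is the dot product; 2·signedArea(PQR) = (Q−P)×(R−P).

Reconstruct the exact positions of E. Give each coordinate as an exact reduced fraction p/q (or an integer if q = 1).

E = (25/3, -5)

1. E_x = 25/3  [2·signedArea(EAC) = 0 ∩ EF · BA = 49]
2. E_y = -5  [2·signedArea(EAC) = 0 ∩ EF · BA = 49]
   → E = (25/3, -5)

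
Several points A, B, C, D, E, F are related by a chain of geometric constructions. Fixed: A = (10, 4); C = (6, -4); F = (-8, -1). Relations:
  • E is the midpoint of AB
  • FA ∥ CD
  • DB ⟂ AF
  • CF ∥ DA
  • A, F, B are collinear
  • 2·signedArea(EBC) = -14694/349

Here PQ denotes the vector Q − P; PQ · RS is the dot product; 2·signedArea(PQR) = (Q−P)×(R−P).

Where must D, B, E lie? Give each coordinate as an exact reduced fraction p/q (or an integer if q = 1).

B = (7756/349, 2581/349)
D = (24, 1)
E = (5623/349, 3977/698)

1. D_x = 24  [CF ∥ DA ∩ FA ∥ CD]
2. D_y = 1  [CF ∥ DA ∩ FA ∥ CD]
   → D = (24, 1)
3. B_x = 7756/349  [A, F, B are collinear ∩ DB ⟂ AF]
4. B_y = 2581/349  [A, F, B are collinear ∩ DB ⟂ AF]
   → B = (7756/349, 2581/349)
5. E_x = 5623/349  [E is the midpoint of AB]
6. E_y = 3977/698  [E is the midpoint of AB]
   → E = (5623/349, 3977/698)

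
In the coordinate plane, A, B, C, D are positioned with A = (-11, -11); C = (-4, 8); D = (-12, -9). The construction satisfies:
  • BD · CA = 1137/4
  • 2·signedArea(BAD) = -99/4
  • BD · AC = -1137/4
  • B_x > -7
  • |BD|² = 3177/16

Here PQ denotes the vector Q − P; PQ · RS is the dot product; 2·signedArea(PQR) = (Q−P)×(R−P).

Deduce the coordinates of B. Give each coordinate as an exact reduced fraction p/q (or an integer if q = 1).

1. B_x = -6  [BD · AC = -1137/4 ∩ 2·signedArea(BAD) = -99/4]
2. B_y = 15/4  [BD · AC = -1137/4 ∩ 2·signedArea(BAD) = -99/4]
   → B = (-6, 15/4)

B = (-6, 15/4)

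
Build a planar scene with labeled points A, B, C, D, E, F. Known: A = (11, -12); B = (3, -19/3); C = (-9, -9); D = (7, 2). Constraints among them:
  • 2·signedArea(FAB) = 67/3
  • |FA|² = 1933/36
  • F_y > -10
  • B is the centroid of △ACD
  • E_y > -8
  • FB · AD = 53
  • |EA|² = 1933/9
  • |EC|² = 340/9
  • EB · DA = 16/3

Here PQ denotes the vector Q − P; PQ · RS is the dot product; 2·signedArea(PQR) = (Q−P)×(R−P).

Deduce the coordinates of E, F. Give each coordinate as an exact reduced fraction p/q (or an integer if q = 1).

1. E_x = -3  [line -4·x + 14·y + 286/3 = 0 ∩ |EC|² = 340/9]
2. E_y = -23/3  [line -4·x + 14·y + 286/3 = 0 ∩ |EC|² = 340/9]
   → E = (-3, -23/3)
3. F_x = 4  [2·signedArea(FAB) = 67/3 ∩ FB · AD = 53]
4. F_y = -59/6  [2·signedArea(FAB) = 67/3 ∩ FB · AD = 53]
   → F = (4, -59/6)

E = (-3, -23/3)
F = (4, -59/6)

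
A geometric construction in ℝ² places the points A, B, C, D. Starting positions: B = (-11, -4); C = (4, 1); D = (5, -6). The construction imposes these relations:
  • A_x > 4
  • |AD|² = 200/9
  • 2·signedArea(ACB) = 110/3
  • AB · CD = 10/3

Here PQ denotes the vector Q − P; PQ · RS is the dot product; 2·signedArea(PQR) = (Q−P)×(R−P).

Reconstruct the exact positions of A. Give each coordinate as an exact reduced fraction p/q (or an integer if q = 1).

A = (13/3, -4/3)

1. A_x = 13/3  [AB · CD = 10/3 ∩ 2·signedArea(ACB) = 110/3]
2. A_y = -4/3  [AB · CD = 10/3 ∩ 2·signedArea(ACB) = 110/3]
   → A = (13/3, -4/3)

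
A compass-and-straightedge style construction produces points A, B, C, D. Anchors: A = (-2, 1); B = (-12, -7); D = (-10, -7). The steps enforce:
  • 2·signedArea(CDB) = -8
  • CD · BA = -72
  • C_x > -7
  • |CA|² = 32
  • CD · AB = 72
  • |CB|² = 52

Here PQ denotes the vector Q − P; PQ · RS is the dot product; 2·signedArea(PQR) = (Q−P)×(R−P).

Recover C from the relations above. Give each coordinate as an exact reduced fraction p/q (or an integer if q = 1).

1. C_x = -6  [CD · BA = -72 ∩ 2·signedArea(CDB) = -8]
2. C_y = -3  [CD · BA = -72 ∩ 2·signedArea(CDB) = -8]
   → C = (-6, -3)

C = (-6, -3)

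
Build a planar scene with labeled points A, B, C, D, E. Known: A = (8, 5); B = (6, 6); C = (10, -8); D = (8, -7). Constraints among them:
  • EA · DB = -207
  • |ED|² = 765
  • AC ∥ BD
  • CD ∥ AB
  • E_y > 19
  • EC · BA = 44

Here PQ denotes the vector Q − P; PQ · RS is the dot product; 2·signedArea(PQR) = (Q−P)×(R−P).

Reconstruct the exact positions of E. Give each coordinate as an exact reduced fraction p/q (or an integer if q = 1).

1. E_x = 2  [EA · DB = -207 ∩ EC · BA = 44]
2. E_y = 20  [EA · DB = -207 ∩ EC · BA = 44]
   → E = (2, 20)

E = (2, 20)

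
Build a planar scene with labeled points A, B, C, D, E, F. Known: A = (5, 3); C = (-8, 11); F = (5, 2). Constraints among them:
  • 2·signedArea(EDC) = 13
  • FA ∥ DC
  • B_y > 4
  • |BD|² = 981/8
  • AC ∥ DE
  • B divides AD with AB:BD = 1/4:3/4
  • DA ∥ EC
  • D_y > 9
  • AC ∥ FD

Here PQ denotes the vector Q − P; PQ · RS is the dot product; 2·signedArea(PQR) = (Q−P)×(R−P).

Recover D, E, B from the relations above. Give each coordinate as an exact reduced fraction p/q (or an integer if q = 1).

B = (7/4, 19/4)
D = (-8, 10)
E = (-21, 18)

1. D_x = -8  [FA ∥ DC ∩ AC ∥ FD]
2. D_y = 10  [FA ∥ DC ∩ AC ∥ FD]
   → D = (-8, 10)
3. E_x = -21  [DA ∥ EC ∩ AC ∥ DE]
4. E_y = 18  [DA ∥ EC ∩ AC ∥ DE]
   → E = (-21, 18)
5. B_x = 7/4  [B divides AD with AB:BD = 1/4:3/4]
6. B_y = 19/4  [B divides AD with AB:BD = 1/4:3/4]
   → B = (7/4, 19/4)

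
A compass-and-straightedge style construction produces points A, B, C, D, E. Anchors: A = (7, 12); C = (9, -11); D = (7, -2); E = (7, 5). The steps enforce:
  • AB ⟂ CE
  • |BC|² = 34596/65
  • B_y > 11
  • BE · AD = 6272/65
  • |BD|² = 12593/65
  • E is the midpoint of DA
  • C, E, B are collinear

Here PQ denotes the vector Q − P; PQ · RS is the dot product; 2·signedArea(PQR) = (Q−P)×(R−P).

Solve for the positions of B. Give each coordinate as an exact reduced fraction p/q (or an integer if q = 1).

1. B_x = 399/65  [C, E, B are collinear ∩ AB ⟂ CE]
2. B_y = 773/65  [C, E, B are collinear ∩ AB ⟂ CE]
   → B = (399/65, 773/65)

B = (399/65, 773/65)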